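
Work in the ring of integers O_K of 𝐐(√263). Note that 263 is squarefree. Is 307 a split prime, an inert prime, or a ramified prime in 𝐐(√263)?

p is inert

263 mod 4 = 3, hence disc K = 4·263 = 1052 and O_K = ℤ[√263].
Since gcd(307, 1052) = 1 the prime 307 does not ramify.
Legendre symbol by Euler's criterion: (263/307) ≡ 263^153 ≡ 306 (mod 307), i.e. (263/307) = -1.
Legendre symbol -1 ⇒ 307 is inert.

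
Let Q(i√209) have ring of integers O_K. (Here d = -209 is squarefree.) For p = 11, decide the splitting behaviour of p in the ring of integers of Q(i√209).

ramified

-209 mod 4 = 3, hence disc K = 4·(-209) = -836 and O_K = ℤ[√-209].
disc(K) = -836 = 11·(-76), so p = 11 is ramified.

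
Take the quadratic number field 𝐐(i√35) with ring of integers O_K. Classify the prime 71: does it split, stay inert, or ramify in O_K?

d = -35 ≡ 1 (mod 4), so O_K = ℤ[(1+√-35)/2] and disc(K) = d = -35.
Since gcd(71, -35) = 1 the prime 71 does not ramify.
Legendre symbol by Euler's criterion: (-35/71) ≡ (-35)^35 ≡ 1 (mod 71), i.e. (-35/71) = 1.
d is a quadratic residue mod p, hence 71 splits in O_K.

splits completely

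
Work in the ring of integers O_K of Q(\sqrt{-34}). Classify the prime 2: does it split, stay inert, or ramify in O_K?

-34 mod 4 = 2, hence disc K = 4·(-34) = -136 and O_K = ℤ[√-34].
Ramification test: 2 | -136. The prime 2 ramifies in K.

ramifies in O_K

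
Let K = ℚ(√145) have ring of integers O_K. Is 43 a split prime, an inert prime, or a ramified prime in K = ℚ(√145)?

43 splits in O_K

Since 145 ≡ 1 mod 4, the ring of integers is ℤ[(1+√145)/2] with discriminant 145.
43 ∤ 145, so 43 is unramified.
Legendre symbol by Euler's criterion: (145/43) ≡ 145^21 ≡ 1 (mod 43), i.e. (145/43) = 1.
(145/43) = 1, so 43 splits.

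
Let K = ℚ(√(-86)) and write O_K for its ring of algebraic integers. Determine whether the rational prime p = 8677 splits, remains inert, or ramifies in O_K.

split — (8677) = 𝔭₁𝔭₂ with 𝔭₁ ≠ 𝔭₂

-86 mod 4 = 2, hence disc K = 4·(-86) = -344 and O_K = ℤ[√-86].
Since gcd(8677, -344) = 1 the prime 8677 does not ramify.
Euler's criterion: (-86)^4338 mod 8677 = 1. Thus (-86|8677) = 1.
Legendre symbol 1 ⇒ 8677 is split.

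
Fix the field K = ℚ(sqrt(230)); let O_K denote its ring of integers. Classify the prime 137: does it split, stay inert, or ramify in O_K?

split — (137) = 𝔭₁𝔭₂ with 𝔭₁ ≠ 𝔭₂

230 mod 4 = 2, hence disc K = 4·230 = 920 and O_K = ℤ[√230].
Since gcd(137, 920) = 1 the prime 137 does not ramify.
Compute (230/137) via Euler: 93^((137-1)/2) mod 137 = 1, so (230/137) = 1.
Legendre symbol 1 ⇒ 137 is split.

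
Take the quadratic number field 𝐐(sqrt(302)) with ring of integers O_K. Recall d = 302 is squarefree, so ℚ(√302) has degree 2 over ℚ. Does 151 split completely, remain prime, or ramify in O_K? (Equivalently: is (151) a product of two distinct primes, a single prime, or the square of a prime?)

ramified — (151) = 𝔭²

d = 302 ≡ 2 (mod 4), so O_K = ℤ[√302] and disc(K) = 4d = 1208.
Ramification test: 151 | 1208. The prime 151 ramifies in K.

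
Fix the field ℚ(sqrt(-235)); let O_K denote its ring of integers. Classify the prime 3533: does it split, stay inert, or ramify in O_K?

-235 mod 4 = 1, hence disc K = -235 and O_K = ℤ[(1+√-235)/2].
Since gcd(3533, -235) = 1 the prime 3533 does not ramify.
(-235/3533) = 3298^1766 mod 3533 = 3532, giving Legendre symbol -1.
(-235/3533) = -1, so 3533 is inert.

inert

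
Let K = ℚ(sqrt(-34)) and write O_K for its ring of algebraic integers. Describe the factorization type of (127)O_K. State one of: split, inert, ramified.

d = -34 ≡ 2 (mod 4), so O_K = ℤ[√-34] and disc(K) = 4d = -136.
disc(K) = -136 is not divisible by 127; 127 is unramified.
Legendre symbol by Euler's criterion: (-34/127) ≡ (-34)^63 ≡ 126 (mod 127), i.e. (-34/127) = -1.
d is a non-residue mod p, hence 127 remains inert in O_K.

remains prime (inert)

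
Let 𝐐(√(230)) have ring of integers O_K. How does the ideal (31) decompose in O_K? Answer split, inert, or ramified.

inert — (31) stays prime in O_K

Since 230 ≢ 1 mod 4, the ring of integers is ℤ[√230] with discriminant 4·230 = 920.
Since gcd(31, 920) = 1 the prime 31 does not ramify.
Compute (230/31) via Euler: 13^((31-1)/2) mod 31 = 30, so (230/31) = -1.
d is a non-residue mod p, hence 31 remains inert in O_K.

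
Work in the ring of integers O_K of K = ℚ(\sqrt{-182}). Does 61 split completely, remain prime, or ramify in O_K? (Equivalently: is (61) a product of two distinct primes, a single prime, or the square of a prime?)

d = -182 ≡ 2 (mod 4), so O_K = ℤ[√-182] and disc(K) = 4d = -728.
61 ∤ -728, so 61 is unramified.
Euler's criterion: (-182)^30 mod 61 = 1. Thus (-182|61) = 1.
Legendre symbol 1 ⇒ 61 is split.

p splits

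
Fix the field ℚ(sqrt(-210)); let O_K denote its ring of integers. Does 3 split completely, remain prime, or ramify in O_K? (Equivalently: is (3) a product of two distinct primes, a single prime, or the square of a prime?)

-210 mod 4 = 2, hence disc K = 4·(-210) = -840 and O_K = ℤ[√-210].
Ramification test: 3 | -840. The prime 3 ramifies in K.

p ramifies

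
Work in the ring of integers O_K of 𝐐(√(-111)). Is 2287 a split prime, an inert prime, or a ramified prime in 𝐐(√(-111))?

-111 mod 4 = 1, hence disc K = -111 and O_K = ℤ[(1+√-111)/2].
2287 ∤ -111, so 2287 is unramified.
Legendre symbol by Euler's criterion: (-111/2287) ≡ (-111)^1143 ≡ 1 (mod 2287), i.e. (-111/2287) = 1.
(-111/2287) = 1, so 2287 splits.

splits completely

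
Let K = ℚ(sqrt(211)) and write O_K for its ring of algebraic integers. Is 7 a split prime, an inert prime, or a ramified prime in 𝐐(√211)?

211 mod 4 = 3, hence disc K = 4·211 = 844 and O_K = ℤ[√211].
7 ∤ 844, so 7 is unramified.
Euler's criterion: 211^3 mod 7 = 1. Thus (211|7) = 1.
d is a quadratic residue mod p, hence 7 splits in O_K.

split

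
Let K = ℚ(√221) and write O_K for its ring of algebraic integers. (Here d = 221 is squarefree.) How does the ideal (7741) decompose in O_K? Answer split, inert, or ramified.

d = 221 ≡ 1 (mod 4), so O_K = ℤ[(1+√221)/2] and disc(K) = d = 221.
disc(K) = 221 is not divisible by 7741; 7741 is unramified.
(221/7741) = 221^3870 mod 7741 = 1, giving Legendre symbol 1.
d is a quadratic residue mod p, hence 7741 splits in O_K.

splits completely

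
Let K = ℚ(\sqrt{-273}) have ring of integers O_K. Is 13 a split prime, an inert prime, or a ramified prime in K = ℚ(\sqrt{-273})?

ramified

d = -273 ≡ 3 (mod 4), so O_K = ℤ[√-273] and disc(K) = 4d = -1092.
disc(K) = -1092 = 13·(-84), so p = 13 is ramified.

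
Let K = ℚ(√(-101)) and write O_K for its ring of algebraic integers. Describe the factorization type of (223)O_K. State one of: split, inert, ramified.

inert

Since -101 ≢ 1 mod 4, the ring of integers is ℤ[√-101] with discriminant 4·(-101) = -404.
223 ∤ -404, so 223 is unramified.
Legendre symbol by Euler's criterion: (-101/223) ≡ (-101)^111 ≡ 222 (mod 223), i.e. (-101/223) = -1.
d is a non-residue mod p, hence 223 remains inert in O_K.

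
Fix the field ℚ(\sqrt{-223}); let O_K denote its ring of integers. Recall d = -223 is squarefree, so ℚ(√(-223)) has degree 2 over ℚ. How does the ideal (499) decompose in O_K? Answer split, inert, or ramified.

d = -223 ≡ 1 (mod 4), so O_K = ℤ[(1+√-223)/2] and disc(K) = d = -223.
Since gcd(499, -223) = 1 the prime 499 does not ramify.
Compute (-223/499) via Euler: 276^((499-1)/2) mod 499 = 1, so (-223/499) = 1.
Legendre symbol 1 ⇒ 499 is split.

splits completely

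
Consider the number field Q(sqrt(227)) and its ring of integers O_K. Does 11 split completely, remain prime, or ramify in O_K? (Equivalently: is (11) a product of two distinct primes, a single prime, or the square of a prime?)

Since 227 ≢ 1 mod 4, the ring of integers is ℤ[√227] with discriminant 4·227 = 908.
Since gcd(11, 908) = 1 the prime 11 does not ramify.
Euler's criterion: 227^5 mod 11 = 10. Thus (227|11) = -1.
(227/11) = -1, so 11 is inert.

inert — (11) stays prime in O_K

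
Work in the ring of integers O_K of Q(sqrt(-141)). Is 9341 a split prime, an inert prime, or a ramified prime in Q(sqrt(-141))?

d = -141 ≡ 3 (mod 4), so O_K = ℤ[√-141] and disc(K) = 4d = -564.
9341 ∤ -564, so 9341 is unramified.
Legendre symbol by Euler's criterion: (-141/9341) ≡ (-141)^4670 ≡ 1 (mod 9341), i.e. (-141/9341) = 1.
d is a quadratic residue mod p, hence 9341 splits in O_K.

p splits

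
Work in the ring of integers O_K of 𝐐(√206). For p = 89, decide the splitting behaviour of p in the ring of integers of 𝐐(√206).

Since 206 ≢ 1 mod 4, the ring of integers is ℤ[√206] with discriminant 4·206 = 824.
disc(K) = 824 is not divisible by 89; 89 is unramified.
Euler's criterion: 206^44 mod 89 = 88. Thus (206|89) = -1.
d is a non-residue mod p, hence 89 remains inert in O_K.

inert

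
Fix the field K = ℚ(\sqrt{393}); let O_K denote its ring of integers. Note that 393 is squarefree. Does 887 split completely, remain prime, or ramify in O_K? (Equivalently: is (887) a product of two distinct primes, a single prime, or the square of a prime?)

inert

393 mod 4 = 1, hence disc K = 393 and O_K = ℤ[(1+√393)/2].
887 ∤ 393, so 887 is unramified.
Euler's criterion: 393^443 mod 887 = 886. Thus (393|887) = -1.
Legendre symbol -1 ⇒ 887 is inert.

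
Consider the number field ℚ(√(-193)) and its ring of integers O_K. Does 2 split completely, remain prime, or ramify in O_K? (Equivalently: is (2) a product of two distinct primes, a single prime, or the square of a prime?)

d = -193 ≡ 3 (mod 4), so O_K = ℤ[√-193] and disc(K) = 4d = -772.
2 divides disc(K) = -772, so 2 ramifies.

ramified — (2) = 𝔭²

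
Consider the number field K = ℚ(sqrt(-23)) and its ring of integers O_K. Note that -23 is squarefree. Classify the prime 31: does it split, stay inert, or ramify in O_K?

split — (31) = 𝔭₁𝔭₂ with 𝔭₁ ≠ 𝔭₂

Since -23 ≡ 1 mod 4, the ring of integers is ℤ[(1+√-23)/2] with discriminant -23.
Since gcd(31, -23) = 1 the prime 31 does not ramify.
(-23/31) = 8^15 mod 31 = 1, giving Legendre symbol 1.
d is a quadratic residue mod p, hence 31 splits in O_K.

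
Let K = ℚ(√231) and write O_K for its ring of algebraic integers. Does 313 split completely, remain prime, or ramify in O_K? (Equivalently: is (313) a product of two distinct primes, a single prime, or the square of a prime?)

231 mod 4 = 3, hence disc K = 4·231 = 924 and O_K = ℤ[√231].
313 ∤ 924, so 313 is unramified.
Euler's criterion: 231^156 mod 313 = 312. Thus (231|313) = -1.
(231/313) = -1, so 313 is inert.

inert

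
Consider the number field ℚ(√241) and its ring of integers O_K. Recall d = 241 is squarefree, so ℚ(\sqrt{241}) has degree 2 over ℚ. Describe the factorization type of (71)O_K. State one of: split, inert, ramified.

remains prime (inert)

Since 241 ≡ 1 mod 4, the ring of integers is ℤ[(1+√241)/2] with discriminant 241.
71 ∤ 241, so 71 is unramified.
Compute (241/71) via Euler: 28^((71-1)/2) mod 71 = 70, so (241/71) = -1.
Legendre symbol -1 ⇒ 71 is inert.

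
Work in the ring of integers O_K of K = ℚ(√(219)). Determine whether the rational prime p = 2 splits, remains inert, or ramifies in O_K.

Since 219 ≢ 1 mod 4, the ring of integers is ℤ[√219] with discriminant 4·219 = 876.
Ramification test: 2 | 876. The prime 2 ramifies in K.

ramified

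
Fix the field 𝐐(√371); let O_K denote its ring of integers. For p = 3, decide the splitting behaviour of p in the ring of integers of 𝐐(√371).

371 mod 4 = 3, hence disc K = 4·371 = 1484 and O_K = ℤ[√371].
Since gcd(3, 1484) = 1 the prime 3 does not ramify.
Legendre symbol by Euler's criterion: (371/3) ≡ 371^1 ≡ 2 (mod 3), i.e. (371/3) = -1.
d is a non-residue mod p, hence 3 remains inert in O_K.

3 remains inert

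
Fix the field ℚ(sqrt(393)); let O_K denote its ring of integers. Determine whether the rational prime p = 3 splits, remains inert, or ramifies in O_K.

ramified

d = 393 ≡ 1 (mod 4), so O_K = ℤ[(1+√393)/2] and disc(K) = d = 393.
disc(K) = 393 = 3·131, so p = 3 is ramified.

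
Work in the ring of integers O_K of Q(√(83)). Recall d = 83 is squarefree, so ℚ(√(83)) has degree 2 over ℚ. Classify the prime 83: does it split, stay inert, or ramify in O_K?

83 mod 4 = 3, hence disc K = 4·83 = 332 and O_K = ℤ[√83].
disc(K) = 332 = 83·4, so p = 83 is ramified.

ramifies in O_K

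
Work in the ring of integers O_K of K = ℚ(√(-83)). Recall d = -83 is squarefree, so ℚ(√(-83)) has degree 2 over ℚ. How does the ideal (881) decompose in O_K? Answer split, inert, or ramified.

Since -83 ≡ 1 mod 4, the ring of integers is ℤ[(1+√-83)/2] with discriminant -83.
Since gcd(881, -83) = 1 the prime 881 does not ramify.
Legendre symbol by Euler's criterion: (-83/881) ≡ (-83)^440 ≡ 1 (mod 881), i.e. (-83/881) = 1.
Legendre symbol 1 ⇒ 881 is split.

split — (881) = 𝔭₁𝔭₂ with 𝔭₁ ≠ 𝔭₂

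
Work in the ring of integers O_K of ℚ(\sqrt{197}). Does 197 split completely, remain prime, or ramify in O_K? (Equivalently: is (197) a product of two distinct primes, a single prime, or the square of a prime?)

p ramifies

Since 197 ≡ 1 mod 4, the ring of integers is ℤ[(1+√197)/2] with discriminant 197.
Ramification test: 197 | 197. The prime 197 ramifies in K.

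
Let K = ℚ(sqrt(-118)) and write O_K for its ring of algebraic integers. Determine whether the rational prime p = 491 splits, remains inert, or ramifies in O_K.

d = -118 ≡ 2 (mod 4), so O_K = ℤ[√-118] and disc(K) = 4d = -472.
Since gcd(491, -472) = 1 the prime 491 does not ramify.
Compute (-118/491) via Euler: 373^((491-1)/2) mod 491 = 490, so (-118/491) = -1.
Legendre symbol -1 ⇒ 491 is inert.

inert — (491) stays prime in O_K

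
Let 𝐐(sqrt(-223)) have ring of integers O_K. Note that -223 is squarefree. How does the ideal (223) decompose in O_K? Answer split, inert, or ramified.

Since -223 ≡ 1 mod 4, the ring of integers is ℤ[(1+√-223)/2] with discriminant -223.
disc(K) = -223 = 223·(-1), so p = 223 is ramified.

ramifies in O_K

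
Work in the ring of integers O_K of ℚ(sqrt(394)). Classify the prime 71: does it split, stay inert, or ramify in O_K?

71 remains inert

Since 394 ≢ 1 mod 4, the ring of integers is ℤ[√394] with discriminant 4·394 = 1576.
71 ∤ 1576, so 71 is unramified.
(394/71) = 39^35 mod 71 = 70, giving Legendre symbol -1.
Legendre symbol -1 ⇒ 71 is inert.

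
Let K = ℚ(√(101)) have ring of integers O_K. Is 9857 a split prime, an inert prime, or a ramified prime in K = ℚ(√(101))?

inert

d = 101 ≡ 1 (mod 4), so O_K = ℤ[(1+√101)/2] and disc(K) = d = 101.
Since gcd(9857, 101) = 1 the prime 9857 does not ramify.
Legendre symbol by Euler's criterion: (101/9857) ≡ 101^4928 ≡ 9856 (mod 9857), i.e. (101/9857) = -1.
d is a non-residue mod p, hence 9857 remains inert in O_K.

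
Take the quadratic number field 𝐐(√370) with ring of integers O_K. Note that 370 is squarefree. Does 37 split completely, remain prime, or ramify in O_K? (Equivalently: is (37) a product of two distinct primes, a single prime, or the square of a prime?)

370 mod 4 = 2, hence disc K = 4·370 = 1480 and O_K = ℤ[√370].
Ramification test: 37 | 1480. The prime 37 ramifies in K.

ramified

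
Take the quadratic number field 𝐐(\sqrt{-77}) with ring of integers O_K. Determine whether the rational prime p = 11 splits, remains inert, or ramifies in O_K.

Since -77 ≢ 1 mod 4, the ring of integers is ℤ[√-77] with discriminant 4·(-77) = -308.
11 divides disc(K) = -308, so 11 ramifies.

ramifies in O_K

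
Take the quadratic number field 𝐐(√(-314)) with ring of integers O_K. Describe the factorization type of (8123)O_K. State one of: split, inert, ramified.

Since -314 ≢ 1 mod 4, the ring of integers is ℤ[√-314] with discriminant 4·(-314) = -1256.
disc(K) = -1256 is not divisible by 8123; 8123 is unramified.
Legendre symbol by Euler's criterion: (-314/8123) ≡ (-314)^4061 ≡ 8122 (mod 8123), i.e. (-314/8123) = -1.
d is a non-residue mod p, hence 8123 remains inert in O_K.

p is inert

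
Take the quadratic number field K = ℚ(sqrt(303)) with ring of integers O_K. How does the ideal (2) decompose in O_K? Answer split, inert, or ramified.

Since 303 ≢ 1 mod 4, the ring of integers is ℤ[√303] with discriminant 4·303 = 1212.
Ramification test: 2 | 1212. The prime 2 ramifies in K.

ramified — (2) = 𝔭²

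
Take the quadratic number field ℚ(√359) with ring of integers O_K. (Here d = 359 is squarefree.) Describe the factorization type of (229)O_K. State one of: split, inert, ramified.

359 mod 4 = 3, hence disc K = 4·359 = 1436 and O_K = ℤ[√359].
Since gcd(229, 1436) = 1 the prime 229 does not ramify.
Euler's criterion: 359^114 mod 229 = 1. Thus (359|229) = 1.
d is a quadratic residue mod p, hence 229 splits in O_K.

p splits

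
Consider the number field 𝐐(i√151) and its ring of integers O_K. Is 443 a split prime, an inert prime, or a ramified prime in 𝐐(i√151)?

Since -151 ≡ 1 mod 4, the ring of integers is ℤ[(1+√-151)/2] with discriminant -151.
Since gcd(443, -151) = 1 the prime 443 does not ramify.
Legendre symbol by Euler's criterion: (-151/443) ≡ (-151)^221 ≡ 442 (mod 443), i.e. (-151/443) = -1.
(-151/443) = -1, so 443 is inert.

inert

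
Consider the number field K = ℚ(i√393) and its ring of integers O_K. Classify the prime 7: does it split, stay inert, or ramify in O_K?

Since -393 ≢ 1 mod 4, the ring of integers is ℤ[√-393] with discriminant 4·(-393) = -1572.
Since gcd(7, -1572) = 1 the prime 7 does not ramify.
Legendre symbol by Euler's criterion: (-393/7) ≡ (-393)^3 ≡ 6 (mod 7), i.e. (-393/7) = -1.
d is a non-residue mod p, hence 7 remains inert in O_K.

inert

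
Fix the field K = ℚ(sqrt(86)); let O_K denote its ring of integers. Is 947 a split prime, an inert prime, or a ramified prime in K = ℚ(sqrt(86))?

86 mod 4 = 2, hence disc K = 4·86 = 344 and O_K = ℤ[√86].
947 ∤ 344, so 947 is unramified.
(86/947) = 86^473 mod 947 = 1, giving Legendre symbol 1.
(86/947) = 1, so 947 splits.

947 splits in O_K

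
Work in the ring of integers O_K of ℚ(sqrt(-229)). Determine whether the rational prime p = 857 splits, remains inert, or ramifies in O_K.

-229 mod 4 = 3, hence disc K = 4·(-229) = -916 and O_K = ℤ[√-229].
disc(K) = -916 is not divisible by 857; 857 is unramified.
Legendre symbol by Euler's criterion: (-229/857) ≡ (-229)^428 ≡ 856 (mod 857), i.e. (-229/857) = -1.
d is a non-residue mod p, hence 857 remains inert in O_K.

p is inert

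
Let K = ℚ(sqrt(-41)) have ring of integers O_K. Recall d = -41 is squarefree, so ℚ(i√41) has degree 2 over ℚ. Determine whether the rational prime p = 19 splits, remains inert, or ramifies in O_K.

-41 mod 4 = 3, hence disc K = 4·(-41) = -164 and O_K = ℤ[√-41].
Since gcd(19, -164) = 1 the prime 19 does not ramify.
Legendre symbol by Euler's criterion: (-41/19) ≡ (-41)^9 ≡ 1 (mod 19), i.e. (-41/19) = 1.
d is a quadratic residue mod p, hence 19 splits in O_K.

split — (19) = 𝔭₁𝔭₂ with 𝔭₁ ≠ 𝔭₂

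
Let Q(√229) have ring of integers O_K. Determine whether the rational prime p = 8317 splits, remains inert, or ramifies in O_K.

inert

d = 229 ≡ 1 (mod 4), so O_K = ℤ[(1+√229)/2] and disc(K) = d = 229.
8317 ∤ 229, so 8317 is unramified.
Compute (229/8317) via Euler: 229^((8317-1)/2) mod 8317 = 8316, so (229/8317) = -1.
d is a non-residue mod p, hence 8317 remains inert in O_K.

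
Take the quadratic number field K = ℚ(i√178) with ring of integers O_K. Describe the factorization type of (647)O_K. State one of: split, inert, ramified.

split — (647) = 𝔭₁𝔭₂ with 𝔭₁ ≠ 𝔭₂

-178 mod 4 = 2, hence disc K = 4·(-178) = -712 and O_K = ℤ[√-178].
disc(K) = -712 is not divisible by 647; 647 is unramified.
Euler's criterion: (-178)^323 mod 647 = 1. Thus (-178|647) = 1.
(-178/647) = 1, so 647 splits.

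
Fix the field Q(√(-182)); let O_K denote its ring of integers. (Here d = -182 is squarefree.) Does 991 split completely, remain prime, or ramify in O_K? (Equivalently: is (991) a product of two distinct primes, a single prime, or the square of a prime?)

split

-182 mod 4 = 2, hence disc K = 4·(-182) = -728 and O_K = ℤ[√-182].
disc(K) = -728 is not divisible by 991; 991 is unramified.
(-182/991) = 809^495 mod 991 = 1, giving Legendre symbol 1.
d is a quadratic residue mod p, hence 991 splits in O_K.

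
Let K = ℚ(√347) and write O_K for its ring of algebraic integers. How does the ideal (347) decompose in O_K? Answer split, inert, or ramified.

ramified

Since 347 ≢ 1 mod 4, the ring of integers is ℤ[√347] with discriminant 4·347 = 1388.
disc(K) = 1388 = 347·4, so p = 347 is ramified.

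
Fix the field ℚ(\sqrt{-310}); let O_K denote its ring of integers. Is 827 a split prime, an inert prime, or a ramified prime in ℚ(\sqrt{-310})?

Since -310 ≢ 1 mod 4, the ring of integers is ℤ[√-310] with discriminant 4·(-310) = -1240.
827 ∤ -1240, so 827 is unramified.
(-310/827) = 517^413 mod 827 = 826, giving Legendre symbol -1.
Legendre symbol -1 ⇒ 827 is inert.

827 remains inert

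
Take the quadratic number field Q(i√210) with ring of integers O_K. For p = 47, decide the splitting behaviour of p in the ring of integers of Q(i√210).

d = -210 ≡ 2 (mod 4), so O_K = ℤ[√-210] and disc(K) = 4d = -840.
disc(K) = -840 is not divisible by 47; 47 is unramified.
Legendre symbol by Euler's criterion: (-210/47) ≡ (-210)^23 ≡ 1 (mod 47), i.e. (-210/47) = 1.
(-210/47) = 1, so 47 splits.

split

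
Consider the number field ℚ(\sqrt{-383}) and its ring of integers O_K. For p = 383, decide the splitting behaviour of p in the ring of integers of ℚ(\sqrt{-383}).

-383 mod 4 = 1, hence disc K = -383 and O_K = ℤ[(1+√-383)/2].
Ramification test: 383 | -383. The prime 383 ramifies in K.

ramifies in O_K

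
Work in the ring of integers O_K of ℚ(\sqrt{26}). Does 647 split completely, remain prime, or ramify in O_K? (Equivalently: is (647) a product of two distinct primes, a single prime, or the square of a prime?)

p splits

d = 26 ≡ 2 (mod 4), so O_K = ℤ[√26] and disc(K) = 4d = 104.
647 ∤ 104, so 647 is unramified.
Euler's criterion: 26^323 mod 647 = 1. Thus (26|647) = 1.
(26/647) = 1, so 647 splits.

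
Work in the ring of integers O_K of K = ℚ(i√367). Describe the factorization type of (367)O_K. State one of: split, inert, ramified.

ramified

-367 mod 4 = 1, hence disc K = -367 and O_K = ℤ[(1+√-367)/2].
disc(K) = -367 = 367·(-1), so p = 367 is ramified.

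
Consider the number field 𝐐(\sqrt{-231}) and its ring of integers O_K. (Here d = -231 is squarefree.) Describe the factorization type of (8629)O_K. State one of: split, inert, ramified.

p is inert

Since -231 ≡ 1 mod 4, the ring of integers is ℤ[(1+√-231)/2] with discriminant -231.
8629 ∤ -231, so 8629 is unramified.
Compute (-231/8629) via Euler: 8398^((8629-1)/2) mod 8629 = 8628, so (-231/8629) = -1.
Legendre symbol -1 ⇒ 8629 is inert.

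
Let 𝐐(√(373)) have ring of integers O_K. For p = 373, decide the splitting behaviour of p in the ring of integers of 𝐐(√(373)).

ramified — (373) = 𝔭²

Since 373 ≡ 1 mod 4, the ring of integers is ℤ[(1+√373)/2] with discriminant 373.
disc(K) = 373 = 373·1, so p = 373 is ramified.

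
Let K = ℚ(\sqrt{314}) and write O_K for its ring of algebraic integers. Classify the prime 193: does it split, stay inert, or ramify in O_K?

d = 314 ≡ 2 (mod 4), so O_K = ℤ[√314] and disc(K) = 4d = 1256.
Since gcd(193, 1256) = 1 the prime 193 does not ramify.
(314/193) = 121^96 mod 193 = 1, giving Legendre symbol 1.
(314/193) = 1, so 193 splits.

split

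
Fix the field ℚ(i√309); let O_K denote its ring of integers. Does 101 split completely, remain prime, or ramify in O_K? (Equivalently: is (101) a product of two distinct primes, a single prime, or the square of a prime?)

splits completely

d = -309 ≡ 3 (mod 4), so O_K = ℤ[√-309] and disc(K) = 4d = -1236.
101 ∤ -1236, so 101 is unramified.
(-309/101) = 95^50 mod 101 = 1, giving Legendre symbol 1.
d is a quadratic residue mod p, hence 101 splits in O_K.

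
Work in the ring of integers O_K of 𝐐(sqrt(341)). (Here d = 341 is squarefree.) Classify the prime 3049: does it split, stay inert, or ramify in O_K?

split

d = 341 ≡ 1 (mod 4), so O_K = ℤ[(1+√341)/2] and disc(K) = d = 341.
disc(K) = 341 is not divisible by 3049; 3049 is unramified.
(341/3049) = 341^1524 mod 3049 = 1, giving Legendre symbol 1.
(341/3049) = 1, so 3049 splits.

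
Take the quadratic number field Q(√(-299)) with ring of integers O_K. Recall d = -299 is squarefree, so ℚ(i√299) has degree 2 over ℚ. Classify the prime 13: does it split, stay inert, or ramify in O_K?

d = -299 ≡ 1 (mod 4), so O_K = ℤ[(1+√-299)/2] and disc(K) = d = -299.
Ramification test: 13 | -299. The prime 13 ramifies in K.

13 is ramified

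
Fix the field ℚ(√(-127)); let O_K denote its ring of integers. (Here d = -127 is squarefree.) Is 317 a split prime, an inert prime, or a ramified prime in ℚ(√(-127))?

inert

d = -127 ≡ 1 (mod 4), so O_K = ℤ[(1+√-127)/2] and disc(K) = d = -127.
disc(K) = -127 is not divisible by 317; 317 is unramified.
Compute (-127/317) via Euler: 190^((317-1)/2) mod 317 = 316, so (-127/317) = -1.
Legendre symbol -1 ⇒ 317 is inert.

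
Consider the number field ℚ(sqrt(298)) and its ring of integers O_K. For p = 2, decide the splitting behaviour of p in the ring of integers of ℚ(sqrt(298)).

298 mod 4 = 2, hence disc K = 4·298 = 1192 and O_K = ℤ[√298].
2 divides disc(K) = 1192, so 2 ramifies.

2 is ramified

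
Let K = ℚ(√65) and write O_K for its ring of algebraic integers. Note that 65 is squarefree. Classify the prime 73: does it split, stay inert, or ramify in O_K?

splits completely

65 mod 4 = 1, hence disc K = 65 and O_K = ℤ[(1+√65)/2].
Since gcd(73, 65) = 1 the prime 73 does not ramify.
Euler's criterion: 65^36 mod 73 = 1. Thus (65|73) = 1.
(65/73) = 1, so 73 splits.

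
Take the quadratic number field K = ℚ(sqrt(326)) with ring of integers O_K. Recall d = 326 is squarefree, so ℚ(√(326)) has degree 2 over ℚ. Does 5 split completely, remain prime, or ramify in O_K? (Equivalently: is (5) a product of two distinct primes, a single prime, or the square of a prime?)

326 mod 4 = 2, hence disc K = 4·326 = 1304 and O_K = ℤ[√326].
Since gcd(5, 1304) = 1 the prime 5 does not ramify.
Legendre symbol by Euler's criterion: (326/5) ≡ 326^2 ≡ 1 (mod 5), i.e. (326/5) = 1.
Legendre symbol 1 ⇒ 5 is split.

5 splits in O_K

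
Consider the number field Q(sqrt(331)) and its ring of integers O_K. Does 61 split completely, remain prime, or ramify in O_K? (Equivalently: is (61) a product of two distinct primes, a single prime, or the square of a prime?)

61 remains inert

Since 331 ≢ 1 mod 4, the ring of integers is ℤ[√331] with discriminant 4·331 = 1324.
Since gcd(61, 1324) = 1 the prime 61 does not ramify.
Compute (331/61) via Euler: 26^((61-1)/2) mod 61 = 60, so (331/61) = -1.
(331/61) = -1, so 61 is inert.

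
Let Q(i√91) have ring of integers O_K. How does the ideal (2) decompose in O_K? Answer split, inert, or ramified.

Since -91 ≡ 1 mod 4, the ring of integers is ℤ[(1+√-91)/2] with discriminant -91.
disc(K) = -91 is not divisible by 2; 2 is unramified.
Checking d mod 8: -91 ≡ 5. Hence 2 is inert in O_K.

2 remains inert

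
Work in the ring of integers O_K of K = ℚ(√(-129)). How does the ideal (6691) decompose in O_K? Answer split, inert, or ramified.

-129 mod 4 = 3, hence disc K = 4·(-129) = -516 and O_K = ℤ[√-129].
Since gcd(6691, -516) = 1 the prime 6691 does not ramify.
Legendre symbol by Euler's criterion: (-129/6691) ≡ (-129)^3345 ≡ 1 (mod 6691), i.e. (-129/6691) = 1.
d is a quadratic residue mod p, hence 6691 splits in O_K.

splits completely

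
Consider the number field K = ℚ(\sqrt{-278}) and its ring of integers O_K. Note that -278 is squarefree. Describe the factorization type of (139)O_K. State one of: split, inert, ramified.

-278 mod 4 = 2, hence disc K = 4·(-278) = -1112 and O_K = ℤ[√-278].
139 divides disc(K) = -1112, so 139 ramifies.

p ramifies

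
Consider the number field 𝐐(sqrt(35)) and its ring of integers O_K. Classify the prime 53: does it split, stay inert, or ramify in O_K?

inert — (53) stays prime in O_K

d = 35 ≡ 3 (mod 4), so O_K = ℤ[√35] and disc(K) = 4d = 140.
Since gcd(53, 140) = 1 the prime 53 does not ramify.
(35/53) = 35^26 mod 53 = 52, giving Legendre symbol -1.
Legendre symbol -1 ⇒ 53 is inert.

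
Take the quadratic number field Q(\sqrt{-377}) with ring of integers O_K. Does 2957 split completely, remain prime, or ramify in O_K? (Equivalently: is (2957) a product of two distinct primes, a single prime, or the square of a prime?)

-377 mod 4 = 3, hence disc K = 4·(-377) = -1508 and O_K = ℤ[√-377].
2957 ∤ -1508, so 2957 is unramified.
(-377/2957) = 2580^1478 mod 2957 = 2956, giving Legendre symbol -1.
Legendre symbol -1 ⇒ 2957 is inert.

inert — (2957) stays prime in O_K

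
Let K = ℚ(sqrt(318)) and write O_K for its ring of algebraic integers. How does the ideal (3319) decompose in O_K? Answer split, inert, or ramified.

d = 318 ≡ 2 (mod 4), so O_K = ℤ[√318] and disc(K) = 4d = 1272.
disc(K) = 1272 is not divisible by 3319; 3319 is unramified.
Euler's criterion: 318^1659 mod 3319 = 1. Thus (318|3319) = 1.
(318/3319) = 1, so 3319 splits.

split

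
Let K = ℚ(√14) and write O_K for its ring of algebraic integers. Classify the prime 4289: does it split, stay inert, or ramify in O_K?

remains prime (inert)

14 mod 4 = 2, hence disc K = 4·14 = 56 and O_K = ℤ[√14].
disc(K) = 56 is not divisible by 4289; 4289 is unramified.
Legendre symbol by Euler's criterion: (14/4289) ≡ 14^2144 ≡ 4288 (mod 4289), i.e. (14/4289) = -1.
(14/4289) = -1, so 4289 is inert.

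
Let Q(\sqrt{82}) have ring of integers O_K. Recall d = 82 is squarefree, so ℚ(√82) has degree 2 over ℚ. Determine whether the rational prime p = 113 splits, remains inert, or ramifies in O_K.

d = 82 ≡ 2 (mod 4), so O_K = ℤ[√82] and disc(K) = 4d = 328.
Since gcd(113, 328) = 1 the prime 113 does not ramify.
Legendre symbol by Euler's criterion: (82/113) ≡ 82^56 ≡ 1 (mod 113), i.e. (82/113) = 1.
Legendre symbol 1 ⇒ 113 is split.

113 splits in O_K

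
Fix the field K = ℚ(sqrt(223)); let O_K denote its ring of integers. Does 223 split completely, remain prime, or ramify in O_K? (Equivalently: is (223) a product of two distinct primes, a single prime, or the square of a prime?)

Since 223 ≢ 1 mod 4, the ring of integers is ℤ[√223] with discriminant 4·223 = 892.
disc(K) = 892 = 223·4, so p = 223 is ramified.

ramified — (223) = 𝔭²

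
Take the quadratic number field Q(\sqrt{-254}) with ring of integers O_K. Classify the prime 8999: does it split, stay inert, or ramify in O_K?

remains prime (inert)

-254 mod 4 = 2, hence disc K = 4·(-254) = -1016 and O_K = ℤ[√-254].
disc(K) = -1016 is not divisible by 8999; 8999 is unramified.
Legendre symbol by Euler's criterion: (-254/8999) ≡ (-254)^4499 ≡ 8998 (mod 8999), i.e. (-254/8999) = -1.
Legendre symbol -1 ⇒ 8999 is inert.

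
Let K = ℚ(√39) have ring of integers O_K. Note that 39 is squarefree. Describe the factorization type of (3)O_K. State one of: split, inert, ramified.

39 mod 4 = 3, hence disc K = 4·39 = 156 and O_K = ℤ[√39].
disc(K) = 156 = 3·52, so p = 3 is ramified.

ramified — (3) = 𝔭²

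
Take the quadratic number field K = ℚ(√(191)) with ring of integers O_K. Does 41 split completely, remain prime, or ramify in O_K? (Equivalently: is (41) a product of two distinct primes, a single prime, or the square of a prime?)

Since 191 ≢ 1 mod 4, the ring of integers is ℤ[√191] with discriminant 4·191 = 764.
disc(K) = 764 is not divisible by 41; 41 is unramified.
Compute (191/41) via Euler: 27^((41-1)/2) mod 41 = 40, so (191/41) = -1.
(191/41) = -1, so 41 is inert.

p is inert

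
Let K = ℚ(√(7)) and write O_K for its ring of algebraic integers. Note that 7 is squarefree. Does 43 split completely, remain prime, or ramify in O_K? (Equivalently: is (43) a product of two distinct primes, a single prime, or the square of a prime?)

p is inert

7 mod 4 = 3, hence disc K = 4·7 = 28 and O_K = ℤ[√7].
disc(K) = 28 is not divisible by 43; 43 is unramified.
Euler's criterion: 7^21 mod 43 = 42. Thus (7|43) = -1.
d is a non-residue mod p, hence 43 remains inert in O_K.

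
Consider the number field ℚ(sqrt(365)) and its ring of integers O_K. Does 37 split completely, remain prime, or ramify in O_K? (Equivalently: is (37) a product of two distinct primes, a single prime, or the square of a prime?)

d = 365 ≡ 1 (mod 4), so O_K = ℤ[(1+√365)/2] and disc(K) = d = 365.
Since gcd(37, 365) = 1 the prime 37 does not ramify.
Compute (365/37) via Euler: 32^((37-1)/2) mod 37 = 36, so (365/37) = -1.
(365/37) = -1, so 37 is inert.

inert — (37) stays prime in O_K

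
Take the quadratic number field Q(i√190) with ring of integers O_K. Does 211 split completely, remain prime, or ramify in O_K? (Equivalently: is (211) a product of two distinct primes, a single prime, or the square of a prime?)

Since -190 ≢ 1 mod 4, the ring of integers is ℤ[√-190] with discriminant 4·(-190) = -760.
Since gcd(211, -760) = 1 the prime 211 does not ramify.
(-190/211) = 21^105 mod 211 = 1, giving Legendre symbol 1.
d is a quadratic residue mod p, hence 211 splits in O_K.

p splits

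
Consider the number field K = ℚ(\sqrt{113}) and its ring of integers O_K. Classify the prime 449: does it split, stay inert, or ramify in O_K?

p is inert

d = 113 ≡ 1 (mod 4), so O_K = ℤ[(1+√113)/2] and disc(K) = d = 113.
449 ∤ 113, so 449 is unramified.
(113/449) = 113^224 mod 449 = 448, giving Legendre symbol -1.
(113/449) = -1, so 449 is inert.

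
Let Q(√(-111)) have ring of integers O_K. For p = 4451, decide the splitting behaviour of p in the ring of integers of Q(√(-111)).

Since -111 ≡ 1 mod 4, the ring of integers is ℤ[(1+√-111)/2] with discriminant -111.
disc(K) = -111 is not divisible by 4451; 4451 is unramified.
Compute (-111/4451) via Euler: 4340^((4451-1)/2) mod 4451 = 4450, so (-111/4451) = -1.
Legendre symbol -1 ⇒ 4451 is inert.

inert — (4451) stays prime in O_K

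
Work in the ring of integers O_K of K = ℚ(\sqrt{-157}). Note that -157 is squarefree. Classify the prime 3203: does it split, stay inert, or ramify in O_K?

-157 mod 4 = 3, hence disc K = 4·(-157) = -628 and O_K = ℤ[√-157].
Since gcd(3203, -628) = 1 the prime 3203 does not ramify.
(-157/3203) = 3046^1601 mod 3203 = 1, giving Legendre symbol 1.
(-157/3203) = 1, so 3203 splits.

3203 splits in O_K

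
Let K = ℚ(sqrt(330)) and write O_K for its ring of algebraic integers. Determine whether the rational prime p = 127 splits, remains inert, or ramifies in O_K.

330 mod 4 = 2, hence disc K = 4·330 = 1320 and O_K = ℤ[√330].
Since gcd(127, 1320) = 1 the prime 127 does not ramify.
Legendre symbol by Euler's criterion: (330/127) ≡ 330^63 ≡ 1 (mod 127), i.e. (330/127) = 1.
Legendre symbol 1 ⇒ 127 is split.

split — (127) = 𝔭₁𝔭₂ with 𝔭₁ ≠ 𝔭₂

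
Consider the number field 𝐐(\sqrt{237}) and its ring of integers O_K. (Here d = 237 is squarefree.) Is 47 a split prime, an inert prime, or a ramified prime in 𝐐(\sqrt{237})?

Since 237 ≡ 1 mod 4, the ring of integers is ℤ[(1+√237)/2] with discriminant 237.
disc(K) = 237 is not divisible by 47; 47 is unramified.
Euler's criterion: 237^23 mod 47 = 1. Thus (237|47) = 1.
Legendre symbol 1 ⇒ 47 is split.

split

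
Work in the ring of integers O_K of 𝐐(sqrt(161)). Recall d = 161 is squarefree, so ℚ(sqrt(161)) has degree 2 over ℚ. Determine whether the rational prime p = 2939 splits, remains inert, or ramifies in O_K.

remains prime (inert)

d = 161 ≡ 1 (mod 4), so O_K = ℤ[(1+√161)/2] and disc(K) = d = 161.
2939 ∤ 161, so 2939 is unramified.
Euler's criterion: 161^1469 mod 2939 = 2938. Thus (161|2939) = -1.
d is a non-residue mod p, hence 2939 remains inert in O_K.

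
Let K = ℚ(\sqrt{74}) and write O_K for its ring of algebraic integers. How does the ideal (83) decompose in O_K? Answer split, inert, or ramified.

83 remains inert

Since 74 ≢ 1 mod 4, the ring of integers is ℤ[√74] with discriminant 4·74 = 296.
83 ∤ 296, so 83 is unramified.
Legendre symbol by Euler's criterion: (74/83) ≡ 74^41 ≡ 82 (mod 83), i.e. (74/83) = -1.
(74/83) = -1, so 83 is inert.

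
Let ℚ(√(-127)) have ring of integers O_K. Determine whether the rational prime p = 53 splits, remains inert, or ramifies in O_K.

Since -127 ≡ 1 mod 4, the ring of integers is ℤ[(1+√-127)/2] with discriminant -127.
53 ∤ -127, so 53 is unramified.
Compute (-127/53) via Euler: 32^((53-1)/2) mod 53 = 52, so (-127/53) = -1.
(-127/53) = -1, so 53 is inert.

p is inert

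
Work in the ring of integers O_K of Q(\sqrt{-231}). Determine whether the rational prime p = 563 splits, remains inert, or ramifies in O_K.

Since -231 ≡ 1 mod 4, the ring of integers is ℤ[(1+√-231)/2] with discriminant -231.
Since gcd(563, -231) = 1 the prime 563 does not ramify.
Legendre symbol by Euler's criterion: (-231/563) ≡ (-231)^281 ≡ 562 (mod 563), i.e. (-231/563) = -1.
Legendre symbol -1 ⇒ 563 is inert.

inert — (563) stays prime in O_K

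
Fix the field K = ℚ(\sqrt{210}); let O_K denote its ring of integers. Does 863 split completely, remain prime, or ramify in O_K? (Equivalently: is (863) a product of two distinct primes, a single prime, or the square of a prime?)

d = 210 ≡ 2 (mod 4), so O_K = ℤ[√210] and disc(K) = 4d = 840.
disc(K) = 840 is not divisible by 863; 863 is unramified.
Euler's criterion: 210^431 mod 863 = 1. Thus (210|863) = 1.
(210/863) = 1, so 863 splits.

split — (863) = 𝔭₁𝔭₂ with 𝔭₁ ≠ 𝔭₂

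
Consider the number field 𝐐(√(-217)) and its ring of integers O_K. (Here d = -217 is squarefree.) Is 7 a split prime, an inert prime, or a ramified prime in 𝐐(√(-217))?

Since -217 ≢ 1 mod 4, the ring of integers is ℤ[√-217] with discriminant 4·(-217) = -868.
Ramification test: 7 | -868. The prime 7 ramifies in K.

7 is ramified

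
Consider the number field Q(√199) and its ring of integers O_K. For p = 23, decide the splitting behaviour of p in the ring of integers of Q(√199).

23 remains inert

199 mod 4 = 3, hence disc K = 4·199 = 796 and O_K = ℤ[√199].
23 ∤ 796, so 23 is unramified.
Euler's criterion: 199^11 mod 23 = 22. Thus (199|23) = -1.
Legendre symbol -1 ⇒ 23 is inert.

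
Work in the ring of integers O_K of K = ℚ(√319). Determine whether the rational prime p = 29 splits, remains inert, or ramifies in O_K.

ramified

Since 319 ≢ 1 mod 4, the ring of integers is ℤ[√319] with discriminant 4·319 = 1276.
disc(K) = 1276 = 29·44, so p = 29 is ramified.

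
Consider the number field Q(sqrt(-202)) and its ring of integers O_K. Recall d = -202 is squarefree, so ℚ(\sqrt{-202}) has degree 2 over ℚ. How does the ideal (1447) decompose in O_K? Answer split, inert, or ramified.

-202 mod 4 = 2, hence disc K = 4·(-202) = -808 and O_K = ℤ[√-202].
disc(K) = -808 is not divisible by 1447; 1447 is unramified.
Euler's criterion: (-202)^723 mod 1447 = 1446. Thus (-202|1447) = -1.
d is a non-residue mod p, hence 1447 remains inert in O_K.

remains prime (inert)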